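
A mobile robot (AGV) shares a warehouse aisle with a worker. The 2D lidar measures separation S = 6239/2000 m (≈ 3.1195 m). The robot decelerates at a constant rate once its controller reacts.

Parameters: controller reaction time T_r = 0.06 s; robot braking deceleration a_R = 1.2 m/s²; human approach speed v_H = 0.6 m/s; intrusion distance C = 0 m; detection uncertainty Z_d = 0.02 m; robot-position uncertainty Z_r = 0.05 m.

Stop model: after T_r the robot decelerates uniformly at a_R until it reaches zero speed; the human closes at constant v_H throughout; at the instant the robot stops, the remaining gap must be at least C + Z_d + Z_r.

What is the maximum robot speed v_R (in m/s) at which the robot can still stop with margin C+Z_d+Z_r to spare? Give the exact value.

at the boundary: (5/12)·v² + (14/25)·v + (-6027/2000) = 0
  disc = (14/25)² − 4·(5/12)·(-6027/2000) = 53361/10000 ; √disc = 231/100
  v_R = (−(14/25) + 231/100) / (2·(5/12)) = 21/10 m/s
check:
stop time T_s = (21/10)/(6/5) = 1.7500 s
robot in T_r: 2.1000·0.0600 = 0.1260 m
robot covers 2.1000·1.7500 − ½·1.2000·1.7500² = 1.8375 m while stopping
person approaches 0.6000·(0.0600+1.7500) = 1.0860 m
C+Z_d+Z_r = 0.0000+0.0200+0.0500 = 0.0700 m
sum ≈ 0.1260+1.8375+1.0860+0.0700 ≈ 3.1195 m = S ✓

v_R_max = 21/10 m/s = 2.1000 m/s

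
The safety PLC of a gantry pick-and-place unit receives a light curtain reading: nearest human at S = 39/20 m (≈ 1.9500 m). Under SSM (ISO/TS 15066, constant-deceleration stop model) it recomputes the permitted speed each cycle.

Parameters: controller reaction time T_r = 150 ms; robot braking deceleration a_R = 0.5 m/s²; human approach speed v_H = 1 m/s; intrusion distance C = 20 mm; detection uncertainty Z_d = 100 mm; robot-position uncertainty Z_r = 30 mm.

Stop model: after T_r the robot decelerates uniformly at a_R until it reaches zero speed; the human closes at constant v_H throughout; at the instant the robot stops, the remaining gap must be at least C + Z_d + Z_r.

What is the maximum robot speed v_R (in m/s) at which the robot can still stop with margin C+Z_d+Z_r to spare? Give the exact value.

quadratic (1)·v² + (43/20)·v + (-33/20) = 0
  disc = (43/20)² − 4·(1)·(-33/20) = 4489/400 ; √disc = 67/20
  v_R = (−(43/20) + 67/20) / (2·(1)) = 3/5 m/s
check:
braking lasts T_s = (3/5)/(1/2) = 1.2000 s
robot covers v_R·T_r = 0.6000·0.1500 = 0.0900 m before braking
robot under decel: 0.6000²/(2·0.5000) = 0.3600 m
human closes 1.0000·1.3500 = 1.3500 m
margins: 0.0200+0.1000+0.0300 = 0.1500 m
sum ≈ 0.0900+0.3600+1.3500+0.1500 ≈ 1.9500 m = S ✓

v_R_max = 3/5 m/s = 0.6000 m/s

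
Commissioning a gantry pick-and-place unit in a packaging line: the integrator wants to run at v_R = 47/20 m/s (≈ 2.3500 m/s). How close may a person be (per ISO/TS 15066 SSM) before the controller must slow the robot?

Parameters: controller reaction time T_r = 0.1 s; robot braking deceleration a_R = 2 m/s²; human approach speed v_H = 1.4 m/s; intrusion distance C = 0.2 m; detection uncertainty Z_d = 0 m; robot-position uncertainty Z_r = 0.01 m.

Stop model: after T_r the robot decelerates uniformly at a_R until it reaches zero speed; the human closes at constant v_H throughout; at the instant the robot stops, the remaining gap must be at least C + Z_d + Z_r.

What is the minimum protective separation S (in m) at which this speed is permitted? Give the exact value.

T_s = v_R/a_R = (47/20)/2 = 1.1750 s
robot covers v_R·T_r = 2.3500·0.1000 = 0.2350 m before braking
robot under decel: 2.3500²/(2·2.0000) = 1.3806 m
person approaches 1.4000·(0.1000+1.1750) = 1.7850 m
C+Z_d+Z_r = 0.2000+0.0000+0.0100 = 0.2100 m
S_min ≈ 0.2350+1.3806+1.7850+0.2100  ⇒  S_min = 5777/1600 m

S_min = 5777/1600 m = 3.6106 m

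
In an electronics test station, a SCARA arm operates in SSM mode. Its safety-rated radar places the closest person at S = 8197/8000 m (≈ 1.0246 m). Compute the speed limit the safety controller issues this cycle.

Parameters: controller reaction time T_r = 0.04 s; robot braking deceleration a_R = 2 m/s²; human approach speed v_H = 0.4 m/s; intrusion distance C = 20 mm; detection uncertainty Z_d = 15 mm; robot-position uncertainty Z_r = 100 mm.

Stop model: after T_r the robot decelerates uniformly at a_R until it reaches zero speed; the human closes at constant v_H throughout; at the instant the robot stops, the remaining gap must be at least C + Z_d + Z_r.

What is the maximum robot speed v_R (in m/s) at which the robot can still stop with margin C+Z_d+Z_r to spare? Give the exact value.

v_R_max = 29/20 m/s = 1.4500 m/s

collect terms ⇒ (1/4)·v_R² + (6/25)·v_R + (-6989/8000) = 0
  disc = (6/25)² − 4·(1/4)·(-6989/8000) = 37249/40000 ; √disc = 193/200
  v_R = (−(6/25) + 193/200) / (2·(1/4)) = 29/20 m/s
check:
braking lasts T_s = (29/20)/2 = 0.7250 s
robot in T_r: 1.4500·0.0400 = 0.0580 m
robot under decel: 1.4500²/(2·2.0000) = 0.5256 m
human over T_r+T_s: 0.4000·(0.0400+0.7250) = 0.3060 m
margins: 0.0200+0.0150+0.1000 = 0.1350 m
sum ≈ 0.0580+0.5256+0.3060+0.1350 ≈ 1.0246 m = S ✓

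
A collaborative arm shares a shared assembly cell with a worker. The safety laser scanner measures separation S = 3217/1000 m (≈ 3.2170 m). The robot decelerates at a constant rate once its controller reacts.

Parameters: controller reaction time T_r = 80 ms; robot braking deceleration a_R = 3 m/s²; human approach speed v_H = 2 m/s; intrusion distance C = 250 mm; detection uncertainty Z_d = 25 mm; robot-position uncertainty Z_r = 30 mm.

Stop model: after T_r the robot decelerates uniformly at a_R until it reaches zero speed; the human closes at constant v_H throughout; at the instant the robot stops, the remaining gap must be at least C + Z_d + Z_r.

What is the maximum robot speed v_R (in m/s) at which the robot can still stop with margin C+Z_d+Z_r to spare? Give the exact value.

v_R_max = 12/5 m/s = 2.4000 m/s

at the boundary: (1/6)·v² + (56/75)·v + (-344/125) = 0
  disc = (56/75)² − 4·(1/6)·(-344/125) = 13456/5625 ; √disc = 116/75
  v_R = (−(56/75) + 116/75) / (2·(1/6)) = 12/5 m/s
check:
stop time T_s = (12/5)/3 = 0.8000 s
reaction-phase robot travel = 2.4000·0.0800 = 0.1920 m
braking distance = 2.4000²/(2·3.0000) = 0.9600 m
person approaches 2.0000·(0.0800+0.8000) = 1.7600 m
residual clearance needed = 0.2500+0.0250+0.0300 = 0.3050 m
sum ≈ 0.1920+0.9600+1.7600+0.3050 ≈ 3.2170 m = S ✓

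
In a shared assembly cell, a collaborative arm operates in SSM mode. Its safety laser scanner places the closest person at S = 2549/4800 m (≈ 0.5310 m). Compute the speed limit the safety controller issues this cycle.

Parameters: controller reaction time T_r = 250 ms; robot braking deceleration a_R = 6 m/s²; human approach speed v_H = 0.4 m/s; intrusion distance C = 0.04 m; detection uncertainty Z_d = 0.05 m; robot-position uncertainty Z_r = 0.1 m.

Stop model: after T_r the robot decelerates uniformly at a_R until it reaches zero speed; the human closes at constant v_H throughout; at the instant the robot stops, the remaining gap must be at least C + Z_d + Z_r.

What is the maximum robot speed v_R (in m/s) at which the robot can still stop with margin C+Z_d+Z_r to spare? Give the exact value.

collect terms ⇒ (1/12)·v_R² + (19/60)·v_R + (-1157/4800) = 0
  disc = (19/60)² − 4·(1/12)·(-1157/4800) = 289/1600 ; √disc = 17/40
  v_R = (−(19/60) + 17/40) / (2·(1/12)) = 13/20 m/s
check:
T_s = v_R/a_R = (13/20)/6 = 0.1083 s
robot covers v_R·T_r = 0.6500·0.2500 = 0.1625 m before braking
robot covers 0.6500·0.1083 − ½·6.0000·0.1083² = 0.0352 m while stopping
human over T_r+T_s: 0.4000·(0.2500+0.1083) = 0.1433 m
C+Z_d+Z_r = 0.0400+0.0500+0.1000 = 0.1900 m
sum ≈ 0.1625+0.0352+0.1433+0.1900 ≈ 0.5310 m = S ✓

v_R_max = 13/20 m/s = 0.6500 m/s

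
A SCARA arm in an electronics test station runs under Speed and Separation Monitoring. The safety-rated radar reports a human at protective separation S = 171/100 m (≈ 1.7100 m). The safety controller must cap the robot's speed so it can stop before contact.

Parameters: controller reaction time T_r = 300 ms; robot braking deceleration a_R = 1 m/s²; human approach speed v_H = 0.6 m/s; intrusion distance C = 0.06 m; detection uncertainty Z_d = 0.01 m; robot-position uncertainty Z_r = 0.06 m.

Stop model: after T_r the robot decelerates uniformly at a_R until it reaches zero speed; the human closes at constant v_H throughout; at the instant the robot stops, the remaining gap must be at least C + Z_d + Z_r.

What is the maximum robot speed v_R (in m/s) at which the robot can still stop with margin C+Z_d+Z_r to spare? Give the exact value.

v_R_max = 1 m/s = 1.0000 m/s

at the boundary: (1/2)·v² + (9/10)·v + (-7/5) = 0
  disc = (9/10)² − 4·(1/2)·(-7/5) = 361/100 ; √disc = 19/10
  v_R = (−(9/10) + 19/10) / (2·(1/2)) = 1 m/s
check:
stop time T_s = 1/1 = 1.0000 s
reaction-phase robot travel = 1.0000·0.3000 = 0.3000 m
robot under decel: 1.0000²/(2·1.0000) = 0.5000 m
human closes 0.6000·1.3000 = 0.7800 m
margins: 0.0600+0.0100+0.0600 = 0.1300 m
sum ≈ 0.3000+0.5000+0.7800+0.1300 ≈ 1.7100 m = S ✓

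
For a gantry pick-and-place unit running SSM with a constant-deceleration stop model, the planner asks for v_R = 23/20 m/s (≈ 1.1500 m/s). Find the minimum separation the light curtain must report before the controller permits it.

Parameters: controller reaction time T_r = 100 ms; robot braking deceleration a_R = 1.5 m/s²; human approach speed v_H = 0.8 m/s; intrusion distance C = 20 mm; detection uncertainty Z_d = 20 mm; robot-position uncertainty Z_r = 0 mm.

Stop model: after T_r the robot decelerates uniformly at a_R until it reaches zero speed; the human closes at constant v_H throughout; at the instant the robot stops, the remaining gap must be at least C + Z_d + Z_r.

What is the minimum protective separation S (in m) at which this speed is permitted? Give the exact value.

S_min = 1547/1200 m = 1.2892 m

T_s = v_R/a_R = (23/20)/(3/2) = 0.7667 s
robot in T_r: 1.1500·0.1000 = 0.1150 m
braking distance = 1.1500²/(2·1.5000) = 0.4408 m
person approaches 0.8000·(0.1000+0.7667) = 0.6933 m
C+Z_d+Z_r = 0.0200+0.0200+0.0000 = 0.0400 m
S_min ≈ 0.1150+0.4408+0.6933+0.0400  ⇒  S_min = 1547/1200 m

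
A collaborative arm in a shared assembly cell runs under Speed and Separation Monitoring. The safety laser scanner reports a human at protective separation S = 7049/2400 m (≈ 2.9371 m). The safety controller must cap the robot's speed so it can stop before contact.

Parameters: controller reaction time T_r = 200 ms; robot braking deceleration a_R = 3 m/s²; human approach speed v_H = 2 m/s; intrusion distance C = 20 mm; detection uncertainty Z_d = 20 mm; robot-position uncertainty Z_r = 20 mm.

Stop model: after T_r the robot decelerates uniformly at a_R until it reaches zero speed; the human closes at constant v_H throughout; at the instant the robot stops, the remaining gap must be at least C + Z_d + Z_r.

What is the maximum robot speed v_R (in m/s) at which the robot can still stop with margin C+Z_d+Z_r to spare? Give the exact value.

collect terms ⇒ (1/6)·v_R² + (13/15)·v_R + (-1189/480) = 0
  disc = (13/15)² − 4·(1/6)·(-1189/480) = 961/400 ; √disc = 31/20
  v_R = (−(13/15) + 31/20) / (2·(1/6)) = 41/20 m/s
check:
T_s = v_R/a_R = (41/20)/3 = 0.6833 s
robot covers v_R·T_r = 2.0500·0.2000 = 0.4100 m before braking
robot covers 2.0500·0.6833 − ½·3.0000·0.6833² = 0.7004 m while stopping
human closes 2.0000·0.8833 = 1.7667 m
residual clearance needed = 0.0200+0.0200+0.0200 = 0.0600 m
sum ≈ 0.4100+0.7004+1.7667+0.0600 ≈ 2.9371 m = S ✓

v_R_max = 41/20 m/s = 2.0500 m/s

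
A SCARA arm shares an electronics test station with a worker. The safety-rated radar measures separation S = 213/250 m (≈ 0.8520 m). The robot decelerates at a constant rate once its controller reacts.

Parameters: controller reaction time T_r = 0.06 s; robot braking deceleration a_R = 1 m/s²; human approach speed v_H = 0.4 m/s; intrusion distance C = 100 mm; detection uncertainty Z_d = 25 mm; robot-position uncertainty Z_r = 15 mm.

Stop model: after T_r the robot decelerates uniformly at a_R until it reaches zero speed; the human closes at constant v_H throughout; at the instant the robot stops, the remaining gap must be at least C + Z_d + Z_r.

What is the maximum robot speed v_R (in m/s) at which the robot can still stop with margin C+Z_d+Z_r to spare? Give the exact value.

at the boundary: (1/2)·v² + (23/50)·v + (-86/125) = 0
  disc = (23/50)² − 4·(1/2)·(-86/125) = 3969/2500 ; √disc = 63/50
  v_R = (−(23/50) + 63/50) / (2·(1/2)) = 4/5 m/s
check:
T_s = v_R/a_R = (4/5)/1 = 0.8000 s
robot covers v_R·T_r = 0.8000·0.0600 = 0.0480 m before braking
robot covers 0.8000·0.8000 − ½·1.0000·0.8000² = 0.3200 m while stopping
person approaches 0.4000·(0.0600+0.8000) = 0.3440 m
margins: 0.1000+0.0250+0.0150 = 0.1400 m
sum ≈ 0.0480+0.3200+0.3440+0.1400 ≈ 0.8520 m = S ✓

v_R_max = 4/5 m/s = 0.8000 m/s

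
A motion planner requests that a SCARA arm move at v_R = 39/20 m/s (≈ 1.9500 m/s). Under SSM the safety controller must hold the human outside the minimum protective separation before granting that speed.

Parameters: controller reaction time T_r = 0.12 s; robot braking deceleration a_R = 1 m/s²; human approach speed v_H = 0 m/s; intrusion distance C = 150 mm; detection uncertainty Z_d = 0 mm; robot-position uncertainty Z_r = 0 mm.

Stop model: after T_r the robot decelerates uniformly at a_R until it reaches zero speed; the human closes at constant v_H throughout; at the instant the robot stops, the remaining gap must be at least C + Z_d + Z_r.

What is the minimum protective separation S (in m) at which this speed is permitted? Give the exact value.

stop time T_s = (39/20)/1 = 1.9500 s
robot covers v_R·T_r = 1.9500·0.1200 = 0.2340 m before braking
braking distance = 1.9500²/(2·1.0000) = 1.9013 m
human closes 0.0000·2.0700 = 0.0000 m
residual clearance needed = 0.1500+0.0000+0.0000 = 0.1500 m
S_min ≈ 0.2340+1.9013+0.0000+0.1500  ⇒  S_min = 9141/4000 m

S_min = 9141/4000 m = 2.2853 m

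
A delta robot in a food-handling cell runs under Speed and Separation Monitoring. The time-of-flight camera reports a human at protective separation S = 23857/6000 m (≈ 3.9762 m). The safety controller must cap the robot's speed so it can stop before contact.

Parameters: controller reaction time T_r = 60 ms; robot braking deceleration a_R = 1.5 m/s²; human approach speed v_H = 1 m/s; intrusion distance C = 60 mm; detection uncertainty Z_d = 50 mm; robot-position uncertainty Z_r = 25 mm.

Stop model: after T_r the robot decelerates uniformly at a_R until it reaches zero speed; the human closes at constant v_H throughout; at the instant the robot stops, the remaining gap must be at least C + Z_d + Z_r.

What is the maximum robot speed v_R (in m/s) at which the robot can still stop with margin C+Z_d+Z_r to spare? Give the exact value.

collect terms ⇒ (1/3)·v_R² + (109/150)·v_R + (-22687/6000) = 0
  disc = (109/150)² − 4·(1/3)·(-22687/6000) = 3481/625 ; √disc = 59/25
  v_R = (−(109/150) + 59/25) / (2·(1/3)) = 49/20 m/s
check:
stop time T_s = (49/20)/(3/2) = 1.6333 s
reaction-phase robot travel = 2.4500·0.0600 = 0.1470 m
robot covers 2.4500·1.6333 − ½·1.5000·1.6333² = 2.0008 m while stopping
human over T_r+T_s: 1.0000·(0.0600+1.6333) = 1.6933 m
residual clearance needed = 0.0600+0.0500+0.0250 = 0.1350 m
sum ≈ 0.1470+2.0008+1.6933+0.1350 ≈ 3.9762 m = S ✓

v_R_max = 49/20 m/s = 2.4500 m/s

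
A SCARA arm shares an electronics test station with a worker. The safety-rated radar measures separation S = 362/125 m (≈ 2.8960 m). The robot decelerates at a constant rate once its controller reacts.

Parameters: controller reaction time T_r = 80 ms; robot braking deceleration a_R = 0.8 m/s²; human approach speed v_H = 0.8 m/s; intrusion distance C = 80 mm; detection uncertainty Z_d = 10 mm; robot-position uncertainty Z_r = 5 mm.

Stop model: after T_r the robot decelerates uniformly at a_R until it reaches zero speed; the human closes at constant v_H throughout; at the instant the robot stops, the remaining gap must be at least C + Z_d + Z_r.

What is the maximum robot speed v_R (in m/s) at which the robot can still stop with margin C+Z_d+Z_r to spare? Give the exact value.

at the boundary: (5/8)·v² + (27/25)·v + (-2737/1000) = 0
  disc = (27/25)² − 4·(5/8)·(-2737/1000) = 80089/10000 ; √disc = 283/100
  v_R = (−(27/25) + 283/100) / (2·(5/8)) = 7/5 m/s
check:
T_s = v_R/a_R = (7/5)/(4/5) = 1.7500 s
reaction-phase robot travel = 1.4000·0.0800 = 0.1120 m
braking distance = 1.4000²/(2·0.8000) = 1.2250 m
human over T_r+T_s: 0.8000·(0.0800+1.7500) = 1.4640 m
margins: 0.0800+0.0100+0.0050 = 0.0950 m
sum ≈ 0.1120+1.2250+1.4640+0.0950 ≈ 2.8960 m = S ✓

v_R_max = 7/5 m/s = 1.4000 m/s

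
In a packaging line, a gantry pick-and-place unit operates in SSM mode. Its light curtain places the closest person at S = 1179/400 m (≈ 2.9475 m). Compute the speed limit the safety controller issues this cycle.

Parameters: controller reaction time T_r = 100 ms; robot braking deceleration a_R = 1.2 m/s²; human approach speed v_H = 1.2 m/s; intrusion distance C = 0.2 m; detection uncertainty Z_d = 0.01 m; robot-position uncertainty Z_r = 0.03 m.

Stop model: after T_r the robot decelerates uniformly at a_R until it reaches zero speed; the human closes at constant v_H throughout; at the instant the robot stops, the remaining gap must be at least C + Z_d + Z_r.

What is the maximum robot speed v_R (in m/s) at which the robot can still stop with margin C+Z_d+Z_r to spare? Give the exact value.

v_R_max = 3/2 m/s = 1.5000 m/s

at the boundary: (5/12)·v² + (11/10)·v + (-207/80) = 0
  disc = (11/10)² − 4·(5/12)·(-207/80) = 2209/400 ; √disc = 47/20
  v_R = (−(11/10) + 47/20) / (2·(5/12)) = 3/2 m/s
check:
braking lasts T_s = (3/2)/(6/5) = 1.2500 s
robot covers v_R·T_r = 1.5000·0.1000 = 0.1500 m before braking
braking distance = 1.5000²/(2·1.2000) = 0.9375 m
person approaches 1.2000·(0.1000+1.2500) = 1.6200 m
C+Z_d+Z_r = 0.2000+0.0100+0.0300 = 0.2400 m
sum ≈ 0.1500+0.9375+1.6200+0.2400 ≈ 2.9475 m = S ✓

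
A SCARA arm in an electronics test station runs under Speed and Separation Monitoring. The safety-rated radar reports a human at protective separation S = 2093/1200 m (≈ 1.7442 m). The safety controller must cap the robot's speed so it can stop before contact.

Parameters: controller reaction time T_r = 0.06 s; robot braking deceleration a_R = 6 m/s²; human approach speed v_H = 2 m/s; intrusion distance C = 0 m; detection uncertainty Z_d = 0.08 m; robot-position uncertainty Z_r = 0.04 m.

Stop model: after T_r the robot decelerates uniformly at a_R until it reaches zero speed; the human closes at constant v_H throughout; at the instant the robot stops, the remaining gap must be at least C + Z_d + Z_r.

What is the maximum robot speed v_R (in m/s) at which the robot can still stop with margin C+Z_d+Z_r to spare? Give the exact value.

v_R_max = 5/2 m/s = 2.5000 m/s

at the boundary: (1/12)·v² + (59/150)·v + (-361/240) = 0
  disc = (59/150)² − 4·(1/12)·(-361/240) = 6561/10000 ; √disc = 81/100
  v_R = (−(59/150) + 81/100) / (2·(1/12)) = 5/2 m/s
check:
T_s = v_R/a_R = (5/2)/6 = 0.4167 s
robot covers v_R·T_r = 2.5000·0.0600 = 0.1500 m before braking
braking distance = 2.5000²/(2·6.0000) = 0.5208 m
human over T_r+T_s: 2.0000·(0.0600+0.4167) = 0.9533 m
C+Z_d+Z_r = 0.0000+0.0800+0.0400 = 0.1200 m
sum ≈ 0.1500+0.5208+0.9533+0.1200 ≈ 1.7442 m = S ✓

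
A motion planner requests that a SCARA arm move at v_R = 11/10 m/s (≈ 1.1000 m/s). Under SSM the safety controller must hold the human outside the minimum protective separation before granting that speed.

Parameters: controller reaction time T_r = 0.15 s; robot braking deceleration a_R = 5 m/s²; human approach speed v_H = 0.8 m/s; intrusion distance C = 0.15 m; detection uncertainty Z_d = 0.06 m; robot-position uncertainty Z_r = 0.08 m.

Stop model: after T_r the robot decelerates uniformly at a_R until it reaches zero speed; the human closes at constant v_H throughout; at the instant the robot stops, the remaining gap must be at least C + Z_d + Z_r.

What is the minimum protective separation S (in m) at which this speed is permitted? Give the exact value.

S_min = 109/125 m = 0.8720 m

T_s = v_R/a_R = (11/10)/5 = 0.2200 s
robot in T_r: 1.1000·0.1500 = 0.1650 m
robot covers 1.1000·0.2200 − ½·5.0000·0.2200² = 0.1210 m while stopping
human closes 0.8000·0.3700 = 0.2960 m
C+Z_d+Z_r = 0.1500+0.0600+0.0800 = 0.2900 m
S_min ≈ 0.1650+0.1210+0.2960+0.2900  ⇒  S_min = 109/125 m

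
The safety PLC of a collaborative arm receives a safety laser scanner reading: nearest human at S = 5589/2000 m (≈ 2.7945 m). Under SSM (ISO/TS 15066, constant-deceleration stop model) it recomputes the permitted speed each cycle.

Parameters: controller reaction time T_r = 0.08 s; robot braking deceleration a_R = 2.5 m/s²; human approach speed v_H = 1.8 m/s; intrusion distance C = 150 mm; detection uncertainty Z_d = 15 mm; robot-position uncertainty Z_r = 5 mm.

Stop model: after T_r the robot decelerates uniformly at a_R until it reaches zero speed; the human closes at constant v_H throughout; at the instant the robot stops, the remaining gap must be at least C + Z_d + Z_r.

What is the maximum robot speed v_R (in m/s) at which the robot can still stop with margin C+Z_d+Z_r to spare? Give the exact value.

v_R_max = 41/20 m/s = 2.0500 m/s

quadratic (1/5)·v² + (4/5)·v + (-4961/2000) = 0
  disc = (4/5)² − 4·(1/5)·(-4961/2000) = 6561/2500 ; √disc = 81/50
  v_R = (−(4/5) + 81/50) / (2·(1/5)) = 41/20 m/s
check:
T_s = v_R/a_R = (41/20)/(5/2) = 0.8200 s
reaction-phase robot travel = 2.0500·0.0800 = 0.1640 m
robot under decel: 2.0500²/(2·2.5000) = 0.8405 m
human closes 1.8000·0.9000 = 1.6200 m
residual clearance needed = 0.1500+0.0150+0.0050 = 0.1700 m
sum ≈ 0.1640+0.8405+1.6200+0.1700 ≈ 2.7945 m = S ✓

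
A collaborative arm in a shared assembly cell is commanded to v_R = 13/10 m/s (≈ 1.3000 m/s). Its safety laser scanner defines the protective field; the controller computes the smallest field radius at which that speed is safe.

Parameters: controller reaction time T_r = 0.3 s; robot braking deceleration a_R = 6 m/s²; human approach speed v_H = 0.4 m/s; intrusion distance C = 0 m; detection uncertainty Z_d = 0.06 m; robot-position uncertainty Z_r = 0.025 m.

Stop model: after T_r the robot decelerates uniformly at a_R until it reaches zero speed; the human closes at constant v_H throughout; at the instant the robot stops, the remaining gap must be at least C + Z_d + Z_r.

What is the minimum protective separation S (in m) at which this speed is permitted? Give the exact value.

S_min = 329/400 m = 0.8225 m

stop time T_s = (13/10)/6 = 0.2167 s
robot in T_r: 1.3000·0.3000 = 0.3900 m
braking distance = 1.3000²/(2·6.0000) = 0.1408 m
human closes 0.4000·0.5167 = 0.2067 m
C+Z_d+Z_r = 0.0000+0.0600+0.0250 = 0.0850 m
S_min ≈ 0.3900+0.1408+0.2067+0.0850  ⇒  S_min = 329/400 m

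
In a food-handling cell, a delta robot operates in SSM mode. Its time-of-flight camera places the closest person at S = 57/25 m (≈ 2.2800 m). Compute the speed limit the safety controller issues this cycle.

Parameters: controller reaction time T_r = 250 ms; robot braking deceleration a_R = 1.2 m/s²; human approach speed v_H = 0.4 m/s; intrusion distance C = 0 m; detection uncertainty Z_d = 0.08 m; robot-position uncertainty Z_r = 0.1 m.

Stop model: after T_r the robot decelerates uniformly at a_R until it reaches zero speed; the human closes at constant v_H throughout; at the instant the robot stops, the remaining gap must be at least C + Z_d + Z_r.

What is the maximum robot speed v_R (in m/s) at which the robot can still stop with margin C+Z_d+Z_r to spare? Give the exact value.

v_R_max = 8/5 m/s = 1.6000 m/s

quadratic (5/12)·v² + (7/12)·v + (-2) = 0
  disc = (7/12)² − 4·(5/12)·(-2) = 529/144 ; √disc = 23/12
  v_R = (−(7/12) + 23/12) / (2·(5/12)) = 8/5 m/s
check:
stop time T_s = (8/5)/(6/5) = 1.3333 s
robot in T_r: 1.6000·0.2500 = 0.4000 m
braking distance = 1.6000²/(2·1.2000) = 1.0667 m
human closes 0.4000·1.5833 = 0.6333 m
margins: 0.0000+0.0800+0.1000 = 0.1800 m
sum ≈ 0.4000+1.0667+0.6333+0.1800 ≈ 2.2800 m = S ✓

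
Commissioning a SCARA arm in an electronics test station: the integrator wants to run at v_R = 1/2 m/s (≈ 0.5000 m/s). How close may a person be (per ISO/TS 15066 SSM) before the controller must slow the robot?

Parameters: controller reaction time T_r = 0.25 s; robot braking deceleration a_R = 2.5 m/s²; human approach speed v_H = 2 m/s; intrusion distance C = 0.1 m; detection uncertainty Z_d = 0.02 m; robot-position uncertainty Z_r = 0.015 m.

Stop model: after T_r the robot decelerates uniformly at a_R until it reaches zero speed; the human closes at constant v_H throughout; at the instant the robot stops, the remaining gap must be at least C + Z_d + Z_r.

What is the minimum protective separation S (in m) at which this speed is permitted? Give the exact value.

S_min = 121/100 m = 1.2100 m

T_s = v_R/a_R = (1/2)/(5/2) = 0.2000 s
robot covers v_R·T_r = 0.5000·0.2500 = 0.1250 m before braking
robot covers 0.5000·0.2000 − ½·2.5000·0.2000² = 0.0500 m while stopping
person approaches 2.0000·(0.2500+0.2000) = 0.9000 m
residual clearance needed = 0.1000+0.0200+0.0150 = 0.1350 m
S_min ≈ 0.1250+0.0500+0.9000+0.1350  ⇒  S_min = 121/100 m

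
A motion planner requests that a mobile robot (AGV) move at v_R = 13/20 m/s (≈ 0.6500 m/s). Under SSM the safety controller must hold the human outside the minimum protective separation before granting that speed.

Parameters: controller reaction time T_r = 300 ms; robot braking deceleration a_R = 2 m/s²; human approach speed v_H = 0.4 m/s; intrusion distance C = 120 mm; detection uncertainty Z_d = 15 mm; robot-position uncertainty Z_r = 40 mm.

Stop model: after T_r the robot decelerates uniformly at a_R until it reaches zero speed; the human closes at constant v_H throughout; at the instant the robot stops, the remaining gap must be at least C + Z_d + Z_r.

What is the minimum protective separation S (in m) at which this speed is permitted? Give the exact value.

S_min = 1161/1600 m = 0.7256 m

braking lasts T_s = (13/20)/2 = 0.3250 s
robot in T_r: 0.6500·0.3000 = 0.1950 m
robot under decel: 0.6500²/(2·2.0000) = 0.1056 m
human closes 0.4000·0.6250 = 0.2500 m
margins: 0.1200+0.0150+0.0400 = 0.1750 m
S_min ≈ 0.1950+0.1056+0.2500+0.1750  ⇒  S_min = 1161/1600 m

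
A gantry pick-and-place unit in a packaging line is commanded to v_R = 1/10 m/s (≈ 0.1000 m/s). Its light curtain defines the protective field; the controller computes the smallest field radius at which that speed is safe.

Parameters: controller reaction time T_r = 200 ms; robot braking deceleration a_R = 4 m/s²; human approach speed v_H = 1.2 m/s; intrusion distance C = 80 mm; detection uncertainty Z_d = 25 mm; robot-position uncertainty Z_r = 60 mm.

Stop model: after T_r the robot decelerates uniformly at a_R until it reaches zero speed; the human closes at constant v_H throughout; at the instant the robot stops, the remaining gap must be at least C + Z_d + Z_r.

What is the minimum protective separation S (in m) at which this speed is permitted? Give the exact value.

S_min = 73/160 m = 0.4562 m

braking lasts T_s = (1/10)/4 = 0.0250 s
reaction-phase robot travel = 0.1000·0.2000 = 0.0200 m
robot under decel: 0.1000²/(2·4.0000) = 0.0013 m
human over T_r+T_s: 1.2000·(0.2000+0.0250) = 0.2700 m
residual clearance needed = 0.0800+0.0250+0.0600 = 0.1650 m
S_min ≈ 0.0200+0.0013+0.2700+0.1650  ⇒  S_min = 73/160 m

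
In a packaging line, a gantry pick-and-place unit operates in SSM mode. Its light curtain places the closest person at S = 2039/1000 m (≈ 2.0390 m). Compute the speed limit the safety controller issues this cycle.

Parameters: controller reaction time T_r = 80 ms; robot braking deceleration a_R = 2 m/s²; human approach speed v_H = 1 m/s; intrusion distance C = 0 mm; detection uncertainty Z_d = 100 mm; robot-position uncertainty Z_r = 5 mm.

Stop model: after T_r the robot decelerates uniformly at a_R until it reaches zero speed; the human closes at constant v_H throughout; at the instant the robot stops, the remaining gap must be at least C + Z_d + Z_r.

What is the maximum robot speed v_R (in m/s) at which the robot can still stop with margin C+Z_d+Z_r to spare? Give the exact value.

v_R_max = 9/5 m/s = 1.8000 m/s

collect terms ⇒ (1/4)·v_R² + (29/50)·v_R + (-927/500) = 0
  disc = (29/50)² − 4·(1/4)·(-927/500) = 1369/625 ; √disc = 37/25
  v_R = (−(29/50) + 37/25) / (2·(1/4)) = 9/5 m/s
check:
braking lasts T_s = (9/5)/2 = 0.9000 s
reaction-phase robot travel = 1.8000·0.0800 = 0.1440 m
braking distance = 1.8000²/(2·2.0000) = 0.8100 m
person approaches 1.0000·(0.0800+0.9000) = 0.9800 m
margins: 0.0000+0.1000+0.0050 = 0.1050 m
sum ≈ 0.1440+0.8100+0.9800+0.1050 ≈ 2.0390 m = S ✓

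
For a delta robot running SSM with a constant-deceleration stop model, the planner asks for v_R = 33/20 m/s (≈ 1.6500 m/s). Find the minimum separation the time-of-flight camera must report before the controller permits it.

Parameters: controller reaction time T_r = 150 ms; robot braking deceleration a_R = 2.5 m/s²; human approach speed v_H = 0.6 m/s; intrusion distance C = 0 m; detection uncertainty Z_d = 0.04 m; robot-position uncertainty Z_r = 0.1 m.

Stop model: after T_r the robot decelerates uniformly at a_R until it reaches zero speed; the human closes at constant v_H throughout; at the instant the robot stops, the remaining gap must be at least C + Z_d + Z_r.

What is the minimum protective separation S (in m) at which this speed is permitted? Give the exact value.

T_s = v_R/a_R = (33/20)/(5/2) = 0.6600 s
robot covers v_R·T_r = 1.6500·0.1500 = 0.2475 m before braking
braking distance = 1.6500²/(2·2.5000) = 0.5445 m
human over T_r+T_s: 0.6000·(0.1500+0.6600) = 0.4860 m
residual clearance needed = 0.0000+0.0400+0.1000 = 0.1400 m
S_min ≈ 0.2475+0.5445+0.4860+0.1400  ⇒  S_min = 709/500 m

S_min = 709/500 m = 1.4180 m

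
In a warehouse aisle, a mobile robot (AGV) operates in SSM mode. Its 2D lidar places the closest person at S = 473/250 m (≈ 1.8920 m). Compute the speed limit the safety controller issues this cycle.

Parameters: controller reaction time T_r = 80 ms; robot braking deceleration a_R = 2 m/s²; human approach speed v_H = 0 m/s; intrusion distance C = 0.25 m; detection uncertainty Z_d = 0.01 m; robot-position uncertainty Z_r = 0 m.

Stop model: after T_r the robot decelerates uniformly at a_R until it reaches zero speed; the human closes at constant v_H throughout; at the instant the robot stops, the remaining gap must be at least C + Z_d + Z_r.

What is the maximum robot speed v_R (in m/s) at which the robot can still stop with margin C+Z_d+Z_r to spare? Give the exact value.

quadratic (1/4)·v² + (2/25)·v + (-204/125) = 0
  disc = (2/25)² − 4·(1/4)·(-204/125) = 1024/625 ; √disc = 32/25
  v_R = (−(2/25) + 32/25) / (2·(1/4)) = 12/5 m/s
check:
braking lasts T_s = (12/5)/2 = 1.2000 s
robot covers v_R·T_r = 2.4000·0.0800 = 0.1920 m before braking
robot under decel: 2.4000²/(2·2.0000) = 1.4400 m
human over T_r+T_s: 0.0000·(0.0800+1.2000) = 0.0000 m
C+Z_d+Z_r = 0.2500+0.0100+0.0000 = 0.2600 m
sum ≈ 0.1920+1.4400+0.0000+0.2600 ≈ 1.8920 m = S ✓

v_R_max = 12/5 m/s = 2.4000 m/s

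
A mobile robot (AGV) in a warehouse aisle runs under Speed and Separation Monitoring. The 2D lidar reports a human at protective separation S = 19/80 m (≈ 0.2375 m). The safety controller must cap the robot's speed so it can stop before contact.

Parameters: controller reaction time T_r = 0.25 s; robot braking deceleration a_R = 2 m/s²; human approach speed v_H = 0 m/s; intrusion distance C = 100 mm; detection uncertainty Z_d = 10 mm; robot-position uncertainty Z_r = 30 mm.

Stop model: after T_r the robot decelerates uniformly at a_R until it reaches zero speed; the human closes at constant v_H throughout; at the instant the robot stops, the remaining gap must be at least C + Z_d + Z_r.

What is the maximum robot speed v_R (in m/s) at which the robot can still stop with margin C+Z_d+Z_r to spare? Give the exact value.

quadratic (1/4)·v² + (1/4)·v + (-39/400) = 0
  disc = (1/4)² − 4·(1/4)·(-39/400) = 4/25 ; √disc = 2/5
  v_R = (−(1/4) + 2/5) / (2·(1/4)) = 3/10 m/s
check:
T_s = v_R/a_R = (3/10)/2 = 0.1500 s
reaction-phase robot travel = 0.3000·0.2500 = 0.0750 m
braking distance = 0.3000²/(2·2.0000) = 0.0225 m
human closes 0.0000·0.4000 = 0.0000 m
residual clearance needed = 0.1000+0.0100+0.0300 = 0.1400 m
sum ≈ 0.0750+0.0225+0.0000+0.1400 ≈ 0.2375 m = S ✓

v_R_max = 3/10 m/s = 0.3000 m/s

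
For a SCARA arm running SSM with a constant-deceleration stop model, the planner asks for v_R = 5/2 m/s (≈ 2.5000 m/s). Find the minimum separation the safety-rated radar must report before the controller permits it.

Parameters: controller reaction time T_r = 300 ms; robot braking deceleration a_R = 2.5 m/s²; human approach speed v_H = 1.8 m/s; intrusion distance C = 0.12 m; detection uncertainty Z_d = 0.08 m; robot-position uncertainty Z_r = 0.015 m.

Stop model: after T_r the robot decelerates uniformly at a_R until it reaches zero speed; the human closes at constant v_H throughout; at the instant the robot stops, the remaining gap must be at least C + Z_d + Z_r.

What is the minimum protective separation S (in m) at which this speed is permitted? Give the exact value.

S_min = 911/200 m = 4.5550 m

stop time T_s = (5/2)/(5/2) = 1.0000 s
reaction-phase robot travel = 2.5000·0.3000 = 0.7500 m
robot covers 2.5000·1.0000 − ½·2.5000·1.0000² = 1.2500 m while stopping
person approaches 1.8000·(0.3000+1.0000) = 2.3400 m
C+Z_d+Z_r = 0.1200+0.0800+0.0150 = 0.2150 m
S_min ≈ 0.7500+1.2500+2.3400+0.2150  ⇒  S_min = 911/200 m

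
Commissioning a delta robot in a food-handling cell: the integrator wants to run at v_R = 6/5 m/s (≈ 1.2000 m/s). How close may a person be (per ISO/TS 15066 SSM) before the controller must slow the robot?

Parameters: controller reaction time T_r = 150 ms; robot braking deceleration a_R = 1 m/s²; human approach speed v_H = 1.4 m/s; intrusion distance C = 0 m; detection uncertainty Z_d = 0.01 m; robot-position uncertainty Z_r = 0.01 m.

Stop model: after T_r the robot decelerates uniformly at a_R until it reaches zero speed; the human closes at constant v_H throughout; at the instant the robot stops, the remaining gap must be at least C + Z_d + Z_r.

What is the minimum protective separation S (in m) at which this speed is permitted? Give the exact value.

S_min = 281/100 m = 2.8100 m

braking lasts T_s = (6/5)/1 = 1.2000 s
reaction-phase robot travel = 1.2000·0.1500 = 0.1800 m
robot covers 1.2000·1.2000 − ½·1.0000·1.2000² = 0.7200 m while stopping
human closes 1.4000·1.3500 = 1.8900 m
margins: 0.0000+0.0100+0.0100 = 0.0200 m
S_min ≈ 0.1800+0.7200+1.8900+0.0200  ⇒  S_min = 281/100 m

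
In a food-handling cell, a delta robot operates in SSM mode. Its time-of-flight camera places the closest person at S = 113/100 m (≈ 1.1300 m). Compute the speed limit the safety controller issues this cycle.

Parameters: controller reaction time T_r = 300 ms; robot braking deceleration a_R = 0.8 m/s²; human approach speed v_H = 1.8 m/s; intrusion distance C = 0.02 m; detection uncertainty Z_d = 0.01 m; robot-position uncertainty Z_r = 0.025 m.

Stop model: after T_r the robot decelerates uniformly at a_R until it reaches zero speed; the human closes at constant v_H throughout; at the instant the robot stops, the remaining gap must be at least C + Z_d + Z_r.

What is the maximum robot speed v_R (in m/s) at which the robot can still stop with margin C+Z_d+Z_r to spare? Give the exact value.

v_R_max = 1/5 m/s = 0.2000 m/s

quadratic (5/8)·v² + (51/20)·v + (-107/200) = 0
  disc = (51/20)² − 4·(5/8)·(-107/200) = 196/25 ; √disc = 14/5
  v_R = (−(51/20) + 14/5) / (2·(5/8)) = 1/5 m/s
check:
stop time T_s = (1/5)/(4/5) = 0.2500 s
robot in T_r: 0.2000·0.3000 = 0.0600 m
robot under decel: 0.2000²/(2·0.8000) = 0.0250 m
human closes 1.8000·0.5500 = 0.9900 m
C+Z_d+Z_r = 0.0200+0.0100+0.0250 = 0.0550 m
sum ≈ 0.0600+0.0250+0.9900+0.0550 ≈ 1.1300 m = S ✓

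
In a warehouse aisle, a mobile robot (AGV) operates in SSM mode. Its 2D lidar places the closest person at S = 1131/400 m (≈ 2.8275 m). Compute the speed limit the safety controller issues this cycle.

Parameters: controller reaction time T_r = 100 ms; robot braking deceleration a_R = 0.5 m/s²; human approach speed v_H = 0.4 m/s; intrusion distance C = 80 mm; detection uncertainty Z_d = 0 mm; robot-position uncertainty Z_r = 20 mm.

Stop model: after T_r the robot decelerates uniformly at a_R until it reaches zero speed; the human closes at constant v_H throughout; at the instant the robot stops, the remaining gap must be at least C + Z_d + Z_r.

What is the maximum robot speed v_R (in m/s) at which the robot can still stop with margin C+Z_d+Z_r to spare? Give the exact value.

quadratic (1)·v² + (9/10)·v + (-43/16) = 0
  disc = (9/10)² − 4·(1)·(-43/16) = 289/25 ; √disc = 17/5
  v_R = (−(9/10) + 17/5) / (2·(1)) = 5/4 m/s
check:
braking lasts T_s = (5/4)/(1/2) = 2.5000 s
reaction-phase robot travel = 1.2500·0.1000 = 0.1250 m
braking distance = 1.2500²/(2·0.5000) = 1.5625 m
human closes 0.4000·2.6000 = 1.0400 m
residual clearance needed = 0.0800+0.0000+0.0200 = 0.1000 m
sum ≈ 0.1250+1.5625+1.0400+0.1000 ≈ 2.8275 m = S ✓

v_R_max = 5/4 m/s = 1.2500 m/s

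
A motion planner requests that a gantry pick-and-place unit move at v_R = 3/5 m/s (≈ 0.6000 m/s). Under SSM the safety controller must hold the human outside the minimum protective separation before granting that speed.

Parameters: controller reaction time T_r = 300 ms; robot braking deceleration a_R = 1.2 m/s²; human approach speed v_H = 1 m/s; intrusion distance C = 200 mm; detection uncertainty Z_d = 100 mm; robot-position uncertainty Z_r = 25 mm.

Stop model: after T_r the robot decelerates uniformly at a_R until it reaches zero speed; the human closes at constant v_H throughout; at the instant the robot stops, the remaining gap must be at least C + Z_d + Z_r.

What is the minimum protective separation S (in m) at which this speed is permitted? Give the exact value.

S_min = 291/200 m = 1.4550 m

T_s = v_R/a_R = (3/5)/(6/5) = 0.5000 s
robot in T_r: 0.6000·0.3000 = 0.1800 m
robot covers 0.6000·0.5000 − ½·1.2000·0.5000² = 0.1500 m while stopping
human over T_r+T_s: 1.0000·(0.3000+0.5000) = 0.8000 m
C+Z_d+Z_r = 0.2000+0.1000+0.0250 = 0.3250 m
S_min ≈ 0.1800+0.1500+0.8000+0.3250  ⇒  S_min = 291/200 m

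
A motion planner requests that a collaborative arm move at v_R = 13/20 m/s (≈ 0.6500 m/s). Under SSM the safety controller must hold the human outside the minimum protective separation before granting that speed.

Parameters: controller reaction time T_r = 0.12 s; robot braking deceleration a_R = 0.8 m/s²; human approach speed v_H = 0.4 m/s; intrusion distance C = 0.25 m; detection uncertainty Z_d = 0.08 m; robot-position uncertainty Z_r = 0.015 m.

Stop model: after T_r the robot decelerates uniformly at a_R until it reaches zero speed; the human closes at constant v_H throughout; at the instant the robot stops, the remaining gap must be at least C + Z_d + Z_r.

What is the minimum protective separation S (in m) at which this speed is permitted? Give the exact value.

stop time T_s = (13/20)/(4/5) = 0.8125 s
robot in T_r: 0.6500·0.1200 = 0.0780 m
robot covers 0.6500·0.8125 − ½·0.8000·0.8125² = 0.2641 m while stopping
human closes 0.4000·0.9325 = 0.3730 m
margins: 0.2500+0.0800+0.0150 = 0.3450 m
S_min ≈ 0.0780+0.2641+0.3730+0.3450  ⇒  S_min = 16961/16000 m

S_min = 16961/16000 m = 1.0601 m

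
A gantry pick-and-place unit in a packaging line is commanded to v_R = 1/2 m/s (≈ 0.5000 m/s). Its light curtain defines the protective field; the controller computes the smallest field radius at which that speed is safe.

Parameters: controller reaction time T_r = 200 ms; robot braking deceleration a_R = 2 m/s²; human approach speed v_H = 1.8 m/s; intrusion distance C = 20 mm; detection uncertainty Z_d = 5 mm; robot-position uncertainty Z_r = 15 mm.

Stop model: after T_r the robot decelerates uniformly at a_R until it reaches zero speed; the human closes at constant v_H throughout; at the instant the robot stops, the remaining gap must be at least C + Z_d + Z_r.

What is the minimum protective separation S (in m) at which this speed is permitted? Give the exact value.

braking lasts T_s = (1/2)/2 = 0.2500 s
robot in T_r: 0.5000·0.2000 = 0.1000 m
robot covers 0.5000·0.2500 − ½·2.0000·0.2500² = 0.0625 m while stopping
person approaches 1.8000·(0.2000+0.2500) = 0.8100 m
residual clearance needed = 0.0200+0.0050+0.0150 = 0.0400 m
S_min ≈ 0.1000+0.0625+0.8100+0.0400  ⇒  S_min = 81/80 m

S_min = 81/80 m = 1.0125 m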